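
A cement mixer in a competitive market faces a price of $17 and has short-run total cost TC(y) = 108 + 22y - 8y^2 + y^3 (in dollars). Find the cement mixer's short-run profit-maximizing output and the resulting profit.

AVC = 22 - 8y + y^2; min AVC = $6 at y = 4. Since P = $17 ≥ min AVC, the firm produces.
MC = 22 - 16y + 3y^2. Setting P = MC and taking the root on the rising branch gives y* = 5.
TR = 17·5 = 85. TC = 108 + 35 = 143. Profit = 85 − 143 = -$58.
By producing, the firm covers all variable cost plus $50 of fixed cost; shutting down would lose the full $108.

Profit = -$58 at y = 5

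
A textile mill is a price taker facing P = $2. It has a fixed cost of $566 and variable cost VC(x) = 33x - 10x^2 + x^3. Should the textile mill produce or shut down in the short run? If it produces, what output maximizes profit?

Strip out fixed cost: VC = 33x - 10x^2 + x^3. Then AVC = 33 - 10x + x^2 and MC = 33 - 20x + 3x^2.
AVC is minimized where dAVC/dx = -10 + 2x = 0, at x = 5; min AVC = 33 - 10·5 + 5^2 = $8.
With P < min AVC ($2 < $8), every unit sold adds to the loss.
Best response: produce nothing and absorb the $566 fixed cost.

Shut down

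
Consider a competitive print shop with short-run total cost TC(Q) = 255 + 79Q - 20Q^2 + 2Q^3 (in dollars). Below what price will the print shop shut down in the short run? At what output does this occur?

$29 per unit, at Q = 5

The firm shuts down when price falls below the minimum of average variable cost. AVC = VC/Q = 79 - 20Q + 2Q^2.
dAVC/dQ = -20 + 4Q = 0 gives Q = 5. min AVC = 79 - 20·5 + 2·5^2 = 29.
So the shutdown price is $29.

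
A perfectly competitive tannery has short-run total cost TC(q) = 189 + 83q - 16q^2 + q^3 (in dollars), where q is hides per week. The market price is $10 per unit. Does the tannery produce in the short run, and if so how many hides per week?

Variable cost is VC = 83q - 16q^2 + q^3, so AVC = VC/q = 83 - 16q + q^2 and MC = dTC/dq = 83 - 32q + 3q^2.
AVC is minimized where dAVC/dq = -16 + 2q = 0, at q = 8; min AVC = 83 - 16·8 + 8^2 = $19.
With P < min AVC ($10 < $19), every unit sold adds to the loss.
The firm minimizes its loss by shutting down and losing only its fixed cost of $189.

Shut down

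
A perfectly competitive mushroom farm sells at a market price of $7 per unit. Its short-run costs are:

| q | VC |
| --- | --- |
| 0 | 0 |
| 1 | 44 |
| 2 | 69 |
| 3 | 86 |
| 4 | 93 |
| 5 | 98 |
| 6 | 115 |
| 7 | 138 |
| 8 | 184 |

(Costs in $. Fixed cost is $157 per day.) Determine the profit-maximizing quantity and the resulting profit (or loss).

Compute π = P·q − TC at each output: q=0: -157; q=1: -194; q=2: -212; q=3: -222; q=4: -222; q=5: -220; q=6: -230; q=7: -246; q=8: -285.
Profit is highest at q = 0. Equivalently, the lowest AVC in the table is 115/6 ≈ $19.17 at q = 6, and P = $7 falls below it — price never covers variable cost, so the firm shuts down and loses only its fixed cost.

q = 0 (shut down); profit = -$157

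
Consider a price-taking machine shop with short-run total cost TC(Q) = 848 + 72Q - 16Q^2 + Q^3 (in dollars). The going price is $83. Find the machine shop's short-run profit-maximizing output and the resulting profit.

Profit = -$122 at Q = 11

AVC = 72 - 16Q + Q^2; min AVC = $8 at Q = 8. Since P = $83 ≥ min AVC, the firm produces.
MC = 72 - 32Q + 3Q^2. Setting P = MC and taking the root on the rising branch gives Q* = 11.
TR = 83·11 = 913. TC = 848 + 187 = 1035. Profit = 913 − 1035 = -$122.
By producing, the firm covers all variable cost plus $726 of fixed cost; shutting down would lose the full $848.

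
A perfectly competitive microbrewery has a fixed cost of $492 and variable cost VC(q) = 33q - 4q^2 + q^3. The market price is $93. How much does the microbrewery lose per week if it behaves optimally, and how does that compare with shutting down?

AVC = 33 - 4q + q^2 has its minimum $29 at q = 2; price $93 clears that bar, so the firm operates.
MC = 33 - 8q + 3q^2. Setting P = MC and taking the root on the rising branch gives q* = 6.
TR = 93·6 = 558. TC = 492 + 270 = 762. Profit = 558 − 762 = -$204.
That loss of $204 beats the $492 the firm would lose by shutting down; producing recovers $288 of fixed cost.

Profit = -$204 at q = 6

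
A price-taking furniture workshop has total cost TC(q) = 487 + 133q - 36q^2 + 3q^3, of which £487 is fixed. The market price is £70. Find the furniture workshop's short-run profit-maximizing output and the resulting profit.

Profit = -£193 at q = 7

AVC = 133 - 36q + 3q^2; min AVC = £25 at q = 6. Since P = £70 ≥ min AVC, the firm produces.
With MC = 133 - 72q + 9q^2, P = MC on the upward-sloping part at q* = 7.
TR = 70·7 = 490. TC = 487 + 196 = 683. Profit = 490 − 683 = -£193.
By producing, the firm covers all variable cost plus £294 of fixed cost; shutting down would lose the full £487.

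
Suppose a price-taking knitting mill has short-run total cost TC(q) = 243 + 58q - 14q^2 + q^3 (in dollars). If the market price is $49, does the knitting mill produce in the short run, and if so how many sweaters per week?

Produce at q = 9

Strip out fixed cost: VC = 58q - 14q^2 + q^3. Then AVC = 58 - 14q + q^2 and MC = 58 - 28q + 3q^2.
AVC is minimized where dAVC/dq = -14 + 2q = 0, at q = 7; min AVC = 58 - 14·7 + 7^2 = $9.
P = $49 exceeds min AVC = $9, so the firm stays open.
Solving P = MC: 9 - 28q + 3q^2 = 0 ⇒ q = 1/3 or 9. On the upward-sloping branch, q* = 9.
Check: AVC at q = 9 is $13 ≤ P, so revenue covers variable cost.
Profit = P·q − TC = 49·9 − 360 = $81.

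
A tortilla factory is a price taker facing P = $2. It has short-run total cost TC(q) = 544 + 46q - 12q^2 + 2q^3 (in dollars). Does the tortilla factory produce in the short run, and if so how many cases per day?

Strip out fixed cost: VC = 46q - 12q^2 + 2q^3. Then AVC = 46 - 12q + 2q^2 and MC = 46 - 24q + 6q^2.
AVC is minimized where dAVC/dq = -12 + 4q = 0, at q = 3; min AVC = 46 - 12·3 + 2·3^2 = $28.
P = $2 lies below min AVC = $28; no output level covers variable cost.
Best response: produce nothing and absorb the $544 fixed cost.

Shut down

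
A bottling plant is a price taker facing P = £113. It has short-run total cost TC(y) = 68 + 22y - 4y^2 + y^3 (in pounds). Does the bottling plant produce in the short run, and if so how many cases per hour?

Produce at y = 7

From TC, MC = TC'(y) = 22 - 8y + 3y^2 and AVC = VC/y = 22 - 4y + y^2.
AVC hits its minimum where MC = AVC, at y = 2, giving min AVC = 22 - 4·2 + 2^2 = £18.
Because £113 ≥ £18, revenue can cover variable cost; the firm operates.
P = MC gives -91 - 8y + 3y^2 = 0, with roots -13/3 and 7. Take the larger (rising MC): y* = 7.
Check: AVC at y = 7 is £43 ≤ P, so revenue covers variable cost.
Profit = P·y − TC = 113·7 − 369 = £422.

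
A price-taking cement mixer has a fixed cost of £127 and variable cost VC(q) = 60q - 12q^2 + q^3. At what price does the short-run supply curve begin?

The shutdown price is the minimum of AVC. VC = 60q - 12q^2 + q^3, so AVC = 60 - 12q + q^2.
At the minimum of AVC, MC = AVC. MC = 60 - 24q + 3q^2; setting MC = AVC gives 2q^2 - 12q = 0, so q = 6. min AVC = 24.
The firm shuts down for any P below £24.

£24 per unit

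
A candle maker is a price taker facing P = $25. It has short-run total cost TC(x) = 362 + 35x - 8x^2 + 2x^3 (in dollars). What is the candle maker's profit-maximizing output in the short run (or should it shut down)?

Variable cost is VC = 35x - 8x^2 + 2x^3, so AVC = VC/x = 35 - 8x + 2x^2 and MC = dTC/dx = 35 - 16x + 6x^2.
The AVC parabola has its vertex at x = 8/4 = 2, where AVC = 35 - 8·2 + 2·2^2 = $27.
Since P = $25 < min AVC = $27, price fails to cover variable cost at any output.
The firm minimizes its loss by shutting down and losing only its fixed cost of $362.

Shut down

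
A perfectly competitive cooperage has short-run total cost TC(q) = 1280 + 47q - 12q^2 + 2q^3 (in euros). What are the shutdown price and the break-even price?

AVC = 47 - 12q + 2q^2; minimized at q = 3, giving min AVC = €29. That is the shutdown price.
ATC = 1280/q + 47 - 12q + 2q^2. Setting dATC/dq = −1280/q^2 − 12 + 4q = 0 gives q = 8 (since 4·8^3 − 12·8^2 = 1280).
min ATC = 1280/8 + 47 − 12·8 + 2·8^2 = €239. That is the break-even price.
Between these two prices the firm operates at a loss; above €239 it earns a profit.

Shutdown price = €29; break-even price = €239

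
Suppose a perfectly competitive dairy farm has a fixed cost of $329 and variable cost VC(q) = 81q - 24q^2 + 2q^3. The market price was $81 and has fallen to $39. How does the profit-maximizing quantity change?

MC = 81 - 48q + 6q^2; the shutdown threshold is min AVC = $9 (at q = 6).
At P = $81 ≥ min AVC, set P = MC on the rising branch: q = 8.
At P = $39 ≥ min AVC, set P = MC: q = 7. The firm stays open but cuts output.

Output falls from 8 to 7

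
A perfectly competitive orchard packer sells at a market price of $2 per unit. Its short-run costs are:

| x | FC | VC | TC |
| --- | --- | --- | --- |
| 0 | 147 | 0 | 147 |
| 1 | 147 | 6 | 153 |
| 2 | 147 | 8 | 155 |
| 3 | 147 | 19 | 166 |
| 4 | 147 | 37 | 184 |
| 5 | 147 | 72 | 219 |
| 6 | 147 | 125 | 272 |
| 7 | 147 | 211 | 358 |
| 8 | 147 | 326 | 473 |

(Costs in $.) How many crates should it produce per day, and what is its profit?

Tabulate TR − TC: x=0: -147; x=1: -151; x=2: -151; x=3: -160; x=4: -176; x=5: -209; x=6: -260; x=7: -344; x=8: -457.
Profit is highest at x = 0. Equivalently, the lowest AVC in the table is 8/2 ≈ $4 at x = 2, and P = $2 falls below it — price never covers variable cost, so the firm shuts down and loses only its fixed cost.

x = 0 (shut down); profit = -$147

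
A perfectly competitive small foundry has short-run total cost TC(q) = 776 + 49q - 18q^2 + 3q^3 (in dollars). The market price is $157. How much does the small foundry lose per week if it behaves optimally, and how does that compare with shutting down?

AVC = 49 - 18q + 3q^2 has its minimum $22 at q = 3; price $157 clears that bar, so the firm operates.
With MC = 49 - 36q + 9q^2, P = MC on the upward-sloping part at q* = 6.
TR = 157·6 = 942. TC = 776 + 294 = 1070. Profit = 942 − 1070 = -$128.
That loss of $128 beats the $776 the firm would lose by shutting down; producing recovers $648 of fixed cost.

Profit = -$128 at q = 6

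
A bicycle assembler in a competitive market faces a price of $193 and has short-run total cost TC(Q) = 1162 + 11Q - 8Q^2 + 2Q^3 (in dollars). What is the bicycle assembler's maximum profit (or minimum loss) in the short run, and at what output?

AVC = 11 - 8Q + 2Q^2 has its minimum $3 at Q = 2; price $193 clears that bar, so the firm operates.
MC = 11 - 16Q + 6Q^2. Setting P = MC and taking the root on the rising branch gives Q* = 7.
TR = 193·7 = 1351. TC = 1162 + 371 = 1533. Profit = 1351 − 1533 = -$182.
Shutting down would mean losing the fixed cost of $1162, so operating at a loss of $182 is better by $980.

Profit = -$182 at Q = 7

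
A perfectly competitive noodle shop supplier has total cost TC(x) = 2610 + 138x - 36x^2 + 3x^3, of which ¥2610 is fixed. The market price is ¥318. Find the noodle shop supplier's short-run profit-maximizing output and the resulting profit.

Profit = -¥210 at x = 10

AVC = 138 - 36x + 3x^2; min AVC = ¥30 at x = 6. Since P = ¥318 ≥ min AVC, the firm produces.
With MC = 138 - 72x + 9x^2, P = MC on the upward-sloping part at x* = 10.
TR = 318·10 = 3180. TC = 2610 + 780 = 3390. Profit = 3180 − 3390 = -¥210.
Shutting down would mean losing the fixed cost of ¥2610, so operating at a loss of ¥210 is better by ¥2400.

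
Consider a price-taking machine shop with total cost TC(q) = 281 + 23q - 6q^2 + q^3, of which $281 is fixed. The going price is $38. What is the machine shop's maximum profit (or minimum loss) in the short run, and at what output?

AVC = 23 - 6q + q^2; min AVC = $14 at q = 3. Since P = $38 ≥ min AVC, the firm produces.
MC = 23 - 12q + 3q^2. Setting P = MC and taking the root on the rising branch gives q* = 5.
TR = 38·5 = 190. TC = 281 + 90 = 371. Profit = 190 − 371 = -$181.
That loss of $181 beats the $281 the firm would lose by shutting down; producing recovers $100 of fixed cost.

Profit = -$181 at q = 5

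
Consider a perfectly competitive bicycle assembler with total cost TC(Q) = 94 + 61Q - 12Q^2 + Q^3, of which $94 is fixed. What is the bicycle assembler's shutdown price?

Short-run supply begins at min AVC. From VC = 61Q - 12Q^2 + Q^3, AVC = 61 - 12Q + Q^2.
At the minimum of AVC, MC = AVC. MC = 61 - 24Q + 3Q^2; setting MC = AVC gives 2Q^2 - 12Q = 0, so Q = 6. min AVC = 25.
So the shutdown price is $25.

$25 per unit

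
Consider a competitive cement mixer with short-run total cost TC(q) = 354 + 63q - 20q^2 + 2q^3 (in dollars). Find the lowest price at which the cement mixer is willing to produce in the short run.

The firm shuts down when price falls below the minimum of average variable cost. AVC = VC/q = 63 - 20q + 2q^2.
At the minimum of AVC, MC = AVC. MC = 63 - 40q + 6q^2; setting MC = AVC gives 4q^2 - 20q = 0, so q = 5. min AVC = 13.
So the shutdown price is $13.

$13 per unit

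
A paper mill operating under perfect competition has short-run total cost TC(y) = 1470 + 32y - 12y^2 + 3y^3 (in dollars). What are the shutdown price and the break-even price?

Shutdown price = $20; break-even price = $305

AVC = 32 - 12y + 3y^2; minimized at y = 2, giving min AVC = $20. That is the shutdown price.
ATC = 1470/y + 32 - 12y + 3y^2. Setting dATC/dy = −1470/y^2 − 12 + 6y = 0 gives y = 7 (since 6·7^3 − 12·7^2 = 1470).
min ATC = 1470/7 + 32 − 12·7 + 3·7^2 = $305. That is the break-even price.
For $20 ≤ P < $305 the firm produces at a loss; below $20 it shuts down.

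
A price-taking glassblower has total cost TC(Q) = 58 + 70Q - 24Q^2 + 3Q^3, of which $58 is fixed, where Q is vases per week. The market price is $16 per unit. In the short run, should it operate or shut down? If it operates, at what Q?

Strip out fixed cost: VC = 70Q - 24Q^2 + 3Q^3. Then AVC = 70 - 24Q + 3Q^2 and MC = 70 - 48Q + 9Q^2.
The AVC parabola has its vertex at Q = 24/6 = 4, where AVC = 70 - 24·4 + 3·4^2 = $22.
With P < min AVC ($16 < $22), every unit sold adds to the loss.
Shutting down limits the loss to fixed cost, $58.

Shut down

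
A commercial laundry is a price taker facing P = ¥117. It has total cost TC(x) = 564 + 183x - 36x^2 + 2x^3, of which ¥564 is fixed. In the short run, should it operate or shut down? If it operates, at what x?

Strip out fixed cost: VC = 183x - 36x^2 + 2x^3. Then AVC = 183 - 36x + 2x^2 and MC = 183 - 72x + 6x^2.
AVC hits its minimum where MC = AVC, at x = 9, giving min AVC = 183 - 36·9 + 2·9^2 = ¥21.
Since P = ¥117 ≥ min AVC = ¥21, price covers variable cost and the firm should produce.
P = MC gives 66 - 72x + 6x^2 = 0, with roots 1 and 11. Take the larger (rising MC): x* = 11.
Check: AVC at x = 11 is ¥29 ≤ P, so revenue covers variable cost.
Profit = P·x − TC = 117·11 − 883 = ¥404.

Produce at x = 11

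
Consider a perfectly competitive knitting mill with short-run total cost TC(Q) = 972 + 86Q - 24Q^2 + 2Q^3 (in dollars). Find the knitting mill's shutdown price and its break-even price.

Shutdown price = $14; break-even price = $140

Shutdown price = min AVC. AVC = 86 - 24Q + 2Q^2, with vertex at Q = 6 and minimum $14.
ATC = 972/Q + 86 - 24Q + 2Q^2. Setting dATC/dQ = −972/Q^2 − 24 + 4Q = 0 gives Q = 9 (since 4·9^3 − 24·9^2 = 972).
min ATC = 972/9 + 86 − 24·9 + 2·9^2 = $140. That is the break-even price.
For $14 ≤ P < $140 the firm produces at a loss; below $14 it shuts down.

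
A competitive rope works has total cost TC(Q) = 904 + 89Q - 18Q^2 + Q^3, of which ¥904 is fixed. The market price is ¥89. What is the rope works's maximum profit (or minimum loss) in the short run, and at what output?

AVC = 89 - 18Q + Q^2; min AVC = ¥8 at Q = 9. Since P = ¥89 ≥ min AVC, the firm produces.
MC = 89 - 36Q + 3Q^2. Setting P = MC and taking the root on the rising branch gives Q* = 12.
TR = 89·12 = 1068. TC = 904 + 204 = 1108. Profit = 1068 − 1108 = -¥40.
That loss of ¥40 beats the ¥904 the firm would lose by shutting down; producing recovers ¥864 of fixed cost.

Profit = -¥40 at Q = 12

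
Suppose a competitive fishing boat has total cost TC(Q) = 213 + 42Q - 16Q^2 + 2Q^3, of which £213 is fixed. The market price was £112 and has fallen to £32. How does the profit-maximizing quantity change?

AVC = 42 - 16Q + 2Q^2, minimized at Q = 4 where min AVC = £10. MC = 42 - 32Q + 6Q^2.
At P = £112 ≥ min AVC, set P = MC on the rising branch: Q = 7.
At P = £32 ≥ min AVC, set P = MC: Q = 5. The firm stays open but cuts output.

Output falls from 7 to 5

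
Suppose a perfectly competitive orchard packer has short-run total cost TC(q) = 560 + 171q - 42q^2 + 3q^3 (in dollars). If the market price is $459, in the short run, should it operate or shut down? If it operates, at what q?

Strip out fixed cost: VC = 171q - 42q^2 + 3q^3. Then AVC = 171 - 42q + 3q^2 and MC = 171 - 84q + 9q^2.
The AVC parabola has its vertex at q = 42/6 = 7, where AVC = 171 - 42·7 + 3·7^2 = $24.
Because $459 ≥ $24, revenue can cover variable cost; the firm operates.
P = MC gives -288 - 84q + 9q^2 = 0, with roots -8/3 and 12. Take the larger (rising MC): q* = 12.
Check: AVC at q = 12 is $99 ≤ P, so revenue covers variable cost.
Profit = P·q − TC = 459·12 − 1748 = $3760.

Produce at q = 12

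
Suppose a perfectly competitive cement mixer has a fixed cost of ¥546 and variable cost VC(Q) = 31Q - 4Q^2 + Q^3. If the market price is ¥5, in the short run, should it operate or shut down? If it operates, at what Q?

Shut down

Variable cost is VC = 31Q - 4Q^2 + Q^3, so AVC = VC/Q = 31 - 4Q + Q^2 and MC = dTC/dQ = 31 - 8Q + 3Q^2.
AVC hits its minimum where MC = AVC, at Q = 2, giving min AVC = 31 - 4·2 + 2^2 = ¥27.
With P < min AVC (¥5 < ¥27), every unit sold adds to the loss.
Shutting down limits the loss to fixed cost, ¥546.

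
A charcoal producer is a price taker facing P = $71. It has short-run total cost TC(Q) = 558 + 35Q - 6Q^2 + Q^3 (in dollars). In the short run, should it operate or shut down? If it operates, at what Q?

Produce at Q = 6

Variable cost is VC = 35Q - 6Q^2 + Q^3, so AVC = VC/Q = 35 - 6Q + Q^2 and MC = dTC/dQ = 35 - 12Q + 3Q^2.
AVC hits its minimum where MC = AVC, at Q = 3, giving min AVC = 35 - 6·3 + 3^2 = $26.
Since P = $71 ≥ min AVC = $26, price covers variable cost and the firm should produce.
Solving P = MC: -36 - 12Q + 3Q^2 = 0 ⇒ Q = -2 or 6. On the upward-sloping branch, Q* = 6.
Check: AVC at Q = 6 is $35 ≤ P, so revenue covers variable cost.
Profit = P·Q − TC = 71·6 − 768 = -$342, a loss, but smaller than the $558 fixed cost the firm would lose by shutting down.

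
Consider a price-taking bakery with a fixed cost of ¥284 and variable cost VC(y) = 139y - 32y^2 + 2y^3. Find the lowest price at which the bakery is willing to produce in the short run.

¥11 per unit

Short-run supply begins at min AVC. From VC = 139y - 32y^2 + 2y^3, AVC = 139 - 32y + 2y^2.
dAVC/dy = -32 + 4y = 0 gives y = 8. min AVC = 139 - 32·8 + 2·8^2 = 11.
So the shutdown price is ¥11.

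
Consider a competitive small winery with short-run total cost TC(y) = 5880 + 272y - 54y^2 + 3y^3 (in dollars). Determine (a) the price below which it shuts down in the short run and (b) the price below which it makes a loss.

Shutdown price = $29; break-even price = $524

AVC = 272 - 54y + 3y^2; minimized at y = 9, giving min AVC = $29. That is the shutdown price.
ATC = 5880/y + 272 - 54y + 3y^2. Setting dATC/dy = −5880/y^2 − 54 + 6y = 0 gives y = 14 (since 6·14^3 − 54·14^2 = 5880).
min ATC = 5880/14 + 272 − 54·14 + 3·14^2 = $524. That is the break-even price.
Between these two prices the firm operates at a loss; above $524 it earns a profit.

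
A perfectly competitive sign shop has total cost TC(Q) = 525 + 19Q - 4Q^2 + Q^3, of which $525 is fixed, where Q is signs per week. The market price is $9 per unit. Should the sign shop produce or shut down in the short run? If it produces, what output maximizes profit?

Shut down

Variable cost is VC = 19Q - 4Q^2 + Q^3, so AVC = VC/Q = 19 - 4Q + Q^2 and MC = dTC/dQ = 19 - 8Q + 3Q^2.
AVC is minimized where dAVC/dQ = -4 + 2Q = 0, at Q = 2; min AVC = 19 - 4·2 + 2^2 = $15.
P = $9 lies below min AVC = $15; no output level covers variable cost.
The firm minimizes its loss by shutting down and losing only its fixed cost of $525.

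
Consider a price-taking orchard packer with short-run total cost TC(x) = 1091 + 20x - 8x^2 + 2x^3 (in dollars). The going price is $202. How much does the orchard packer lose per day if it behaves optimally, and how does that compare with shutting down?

Profit = -$111 at x = 7

AVC = 20 - 8x + 2x^2 has its minimum $12 at x = 2; price $202 clears that bar, so the firm operates.
With MC = 20 - 16x + 6x^2, P = MC on the upward-sloping part at x* = 7.
TR = 202·7 = 1414. TC = 1091 + 434 = 1525. Profit = 1414 − 1525 = -$111.
By producing, the firm covers all variable cost plus $980 of fixed cost; shutting down would lose the full $1091.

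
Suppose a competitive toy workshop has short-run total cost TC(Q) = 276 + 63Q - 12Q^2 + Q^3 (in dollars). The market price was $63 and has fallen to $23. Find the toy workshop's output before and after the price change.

AVC = 63 - 12Q + Q^2, minimized at Q = 6 where min AVC = $27. MC = 63 - 24Q + 3Q^2.
At P = $63 ≥ min AVC, set P = MC on the rising branch: Q = 8.
At P = $23 < min AVC = $27, price no longer covers variable cost at any output, so the firm shuts down: Q = 0.

Output falls from 8 to 0 (the firm shuts down)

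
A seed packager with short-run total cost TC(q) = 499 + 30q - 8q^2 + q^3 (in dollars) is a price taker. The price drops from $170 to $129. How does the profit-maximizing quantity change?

Output falls from 10 to 9

MC = 30 - 16q + 3q^2; the shutdown threshold is min AVC = $14 (at q = 4).
At P = $170 ≥ min AVC, set P = MC on the rising branch: q = 10.
At P = $129 ≥ min AVC, set P = MC: q = 9. The firm stays open but cuts output.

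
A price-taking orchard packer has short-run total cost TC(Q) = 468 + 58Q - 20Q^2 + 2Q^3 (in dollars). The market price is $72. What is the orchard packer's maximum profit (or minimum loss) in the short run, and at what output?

Profit = -$76 at Q = 7

AVC = 58 - 20Q + 2Q^2 has its minimum $8 at Q = 5; price $72 clears that bar, so the firm operates.
With MC = 58 - 40Q + 6Q^2, P = MC on the upward-sloping part at Q* = 7.
TR = 72·7 = 504. TC = 468 + 112 = 580. Profit = 504 − 580 = -$76.
By producing, the firm covers all variable cost plus $392 of fixed cost; shutting down would lose the full $468.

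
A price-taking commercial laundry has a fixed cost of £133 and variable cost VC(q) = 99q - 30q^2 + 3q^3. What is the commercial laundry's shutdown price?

£24 per unit

The shutdown price is the minimum of AVC. VC = 99q - 30q^2 + 3q^3, so AVC = 99 - 30q + 3q^2.
dAVC/dq = -30 + 6q = 0 gives q = 5. min AVC = 99 - 30·5 + 3·5^2 = 24.
The firm shuts down for any P below £24.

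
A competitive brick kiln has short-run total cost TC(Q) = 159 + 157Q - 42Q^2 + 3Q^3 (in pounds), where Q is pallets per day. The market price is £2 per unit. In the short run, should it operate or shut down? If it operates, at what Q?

Strip out fixed cost: VC = 157Q - 42Q^2 + 3Q^3. Then AVC = 157 - 42Q + 3Q^2 and MC = 157 - 84Q + 9Q^2.
AVC is minimized where dAVC/dQ = -42 + 6Q = 0, at Q = 7; min AVC = 157 - 42·7 + 3·7^2 = £10.
With P < min AVC (£2 < £10), every unit sold adds to the loss.
The firm minimizes its loss by shutting down and losing only its fixed cost of £159.

Shut down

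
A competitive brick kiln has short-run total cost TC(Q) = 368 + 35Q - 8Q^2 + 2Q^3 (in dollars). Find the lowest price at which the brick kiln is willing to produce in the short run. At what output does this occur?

$27 per unit, at Q = 2

Short-run supply begins at min AVC. From VC = 35Q - 8Q^2 + 2Q^3, AVC = 35 - 8Q + 2Q^2.
dAVC/dQ = -8 + 4Q = 0 gives Q = 2. min AVC = 35 - 8·2 + 2·2^2 = 27.
For P < $27 the firm produces nothing.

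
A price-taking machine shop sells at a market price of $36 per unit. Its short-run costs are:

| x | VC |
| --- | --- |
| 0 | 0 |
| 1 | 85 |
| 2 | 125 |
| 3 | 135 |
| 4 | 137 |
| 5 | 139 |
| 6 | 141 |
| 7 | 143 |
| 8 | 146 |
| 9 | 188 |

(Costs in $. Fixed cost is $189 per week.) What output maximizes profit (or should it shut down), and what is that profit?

Profit at each row (π = 36x − TC): x=0: -189; x=1: -238; x=2: -242; x=3: -216; x=4: -182; x=5: -148; x=6: -114; x=7: -80; x=8: -47; x=9: -53.
Profit is maximized at x = 8. AVC there is 146/8 = $18.25 ≤ P, so producing beats shutting down (which would give -$189).

x = 8; profit = -$47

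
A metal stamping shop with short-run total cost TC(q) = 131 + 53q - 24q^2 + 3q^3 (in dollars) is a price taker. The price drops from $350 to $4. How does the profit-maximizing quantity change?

Output falls from 9 to 0 (the firm shuts down)

AVC = 53 - 24q + 3q^2, minimized at q = 4 where min AVC = $5. MC = 53 - 48q + 9q^2.
With P = $350 above the shutdown price, P = MC gives q = 9.
At P = $4 < min AVC = $5, price no longer covers variable cost at any output, so the firm shuts down: q = 0.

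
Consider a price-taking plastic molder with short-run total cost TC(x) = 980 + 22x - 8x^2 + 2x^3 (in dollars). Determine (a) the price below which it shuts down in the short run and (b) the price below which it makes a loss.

AVC = 22 - 8x + 2x^2; minimized at x = 2, giving min AVC = $14. That is the shutdown price.
ATC = 980/x + 22 - 8x + 2x^2. Setting dATC/dx = −980/x^2 − 8 + 4x = 0 gives x = 7 (since 4·7^3 − 8·7^2 = 980).
min ATC = 980/7 + 22 − 8·7 + 2·7^2 = $204. That is the break-even price.
Between these two prices the firm operates at a loss; above $204 it earns a profit.

Shutdown price = $14; break-even price = $204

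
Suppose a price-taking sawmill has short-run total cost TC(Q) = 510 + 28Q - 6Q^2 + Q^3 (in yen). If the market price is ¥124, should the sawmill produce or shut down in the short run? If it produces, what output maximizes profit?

From TC, MC = TC'(Q) = 28 - 12Q + 3Q^2 and AVC = VC/Q = 28 - 6Q + Q^2.
AVC hits its minimum where MC = AVC, at Q = 3, giving min AVC = 28 - 6·3 + 3^2 = ¥19.
Since P = ¥124 ≥ min AVC = ¥19, price covers variable cost and the firm should produce.
Set P = MC: 124 = 28 - 12Q + 3Q^2 → -96 - 12Q + 3Q^2 = 0. The roots are Q = -4 and Q = 8; the profit-maximizing output is on the rising part of MC, so Q* = 8.
Check: AVC at Q = 8 is ¥44 ≤ P, so revenue covers variable cost.
Profit = P·Q − TC = 124·8 − 862 = ¥130.

Produce at Q = 8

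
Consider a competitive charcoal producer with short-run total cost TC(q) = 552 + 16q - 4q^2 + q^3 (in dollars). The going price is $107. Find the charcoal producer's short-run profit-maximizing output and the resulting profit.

Profit = -$62 at q = 7

AVC = 16 - 4q + q^2 has its minimum $12 at q = 2; price $107 clears that bar, so the firm operates.
MC = 16 - 8q + 3q^2. Setting P = MC and taking the root on the rising branch gives q* = 7.
TR = 107·7 = 749. TC = 552 + 259 = 811. Profit = 749 − 811 = -$62.
Shutting down would mean losing the fixed cost of $552, so operating at a loss of $62 is better by $490.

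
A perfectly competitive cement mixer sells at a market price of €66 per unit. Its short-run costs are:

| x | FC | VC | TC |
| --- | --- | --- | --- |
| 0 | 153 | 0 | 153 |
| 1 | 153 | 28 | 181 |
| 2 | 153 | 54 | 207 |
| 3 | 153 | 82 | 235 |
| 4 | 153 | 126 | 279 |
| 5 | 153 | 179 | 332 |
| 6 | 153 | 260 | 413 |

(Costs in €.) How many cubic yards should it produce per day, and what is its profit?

x = 5; profit = -€2

Profit at each row (π = 66x − TC): x=0: -153; x=1: -115; x=2: -75; x=3: -37; x=4: -15; x=5: -2; x=6: -17.
Profit is maximized at x = 5. AVC there is 179/5 = €35.80 ≤ P, so producing beats shutting down (which would give -€153).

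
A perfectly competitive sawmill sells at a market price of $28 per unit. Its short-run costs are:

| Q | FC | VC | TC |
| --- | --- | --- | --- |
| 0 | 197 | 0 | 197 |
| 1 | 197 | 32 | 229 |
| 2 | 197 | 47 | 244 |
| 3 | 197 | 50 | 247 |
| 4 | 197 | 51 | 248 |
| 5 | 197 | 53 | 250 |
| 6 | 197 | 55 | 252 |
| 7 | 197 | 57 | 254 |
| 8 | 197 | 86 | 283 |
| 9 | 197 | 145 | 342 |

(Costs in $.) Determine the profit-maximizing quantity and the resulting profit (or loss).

Q = 7; profit = -$58

Profit at each row (π = 28Q − TC): Q=0: -197; Q=1: -201; Q=2: -188; Q=3: -163; Q=4: -136; Q=5: -110; Q=6: -84; Q=7: -58; Q=8: -59; Q=9: -90.
Profit is maximized at Q = 7. AVC there is 57/7 = $8.14 ≤ P, so producing beats shutting down (which would give -$197).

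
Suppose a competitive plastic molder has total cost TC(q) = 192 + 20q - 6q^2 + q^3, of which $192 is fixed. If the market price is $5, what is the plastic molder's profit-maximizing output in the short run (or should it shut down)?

Shut down

From TC, MC = TC'(q) = 20 - 12q + 3q^2 and AVC = VC/q = 20 - 6q + q^2.
AVC hits its minimum where MC = AVC, at q = 3, giving min AVC = 20 - 6·3 + 3^2 = $11.
Since P = $5 < min AVC = $11, price fails to cover variable cost at any output.
Shutting down limits the loss to fixed cost, $192.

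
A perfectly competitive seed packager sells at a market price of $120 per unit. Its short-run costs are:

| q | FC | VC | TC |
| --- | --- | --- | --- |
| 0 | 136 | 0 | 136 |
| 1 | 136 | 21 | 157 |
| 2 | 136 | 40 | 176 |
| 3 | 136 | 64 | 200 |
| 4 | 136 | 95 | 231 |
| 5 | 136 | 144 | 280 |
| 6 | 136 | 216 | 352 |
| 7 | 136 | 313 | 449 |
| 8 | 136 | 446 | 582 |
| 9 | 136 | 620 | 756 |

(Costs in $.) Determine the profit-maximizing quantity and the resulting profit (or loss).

Compute π = P·q − TC at each output: q=0: -136; q=1: -37; q=2: 64; q=3: 160; q=4: 249; q=5: 320; q=6: 368; q=7: 391; q=8: 378; q=9: 324.
Profit is maximized at q = 7. AVC there is 313/7 = $44.71 ≤ P, so producing beats shutting down (which would give -$136).

q = 7; profit = $391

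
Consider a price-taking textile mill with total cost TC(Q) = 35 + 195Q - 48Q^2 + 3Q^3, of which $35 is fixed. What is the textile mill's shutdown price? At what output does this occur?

Short-run supply begins at min AVC. From VC = 195Q - 48Q^2 + 3Q^3, AVC = 195 - 48Q + 3Q^2.
dAVC/dQ = -48 + 6Q = 0 gives Q = 8. min AVC = 195 - 48·8 + 3·8^2 = 3.
The firm shuts down for any P below $3.

$3 per unit, at Q = 8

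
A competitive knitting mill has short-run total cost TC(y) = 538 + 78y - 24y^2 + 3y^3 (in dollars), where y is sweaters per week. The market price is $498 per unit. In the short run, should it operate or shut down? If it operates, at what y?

Produce at y = 10

Variable cost is VC = 78y - 24y^2 + 3y^3, so AVC = VC/y = 78 - 24y + 3y^2 and MC = dTC/dy = 78 - 48y + 9y^2.
AVC is minimized where dAVC/dy = -24 + 6y = 0, at y = 4; min AVC = 78 - 24·4 + 3·4^2 = $30.
Since P = $498 ≥ min AVC = $30, price covers variable cost and the firm should produce.
Solving P = MC: -420 - 48y + 9y^2 = 0 ⇒ y = -14/3 or 10. On the upward-sloping branch, y* = 10.
Check: AVC at y = 10 is $138 ≤ P, so revenue covers variable cost.
Profit = P·y − TC = 498·10 − 1918 = $3062.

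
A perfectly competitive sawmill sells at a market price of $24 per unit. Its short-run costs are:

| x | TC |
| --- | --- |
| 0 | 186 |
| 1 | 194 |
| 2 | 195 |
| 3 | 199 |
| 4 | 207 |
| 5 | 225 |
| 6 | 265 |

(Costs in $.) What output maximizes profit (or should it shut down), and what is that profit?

Compute π = P·x − TC at each output: x=0: -186; x=1: -170; x=2: -147; x=3: -127; x=4: -111; x=5: -105; x=6: -121.
Profit is maximized at x = 5. AVC there is 39/5 = $7.80 ≤ P, so producing beats shutting down (which would give -$186).

x = 5; profit = -$105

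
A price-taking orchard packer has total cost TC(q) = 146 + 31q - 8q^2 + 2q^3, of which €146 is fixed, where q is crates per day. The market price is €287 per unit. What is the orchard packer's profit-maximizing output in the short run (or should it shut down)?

Strip out fixed cost: VC = 31q - 8q^2 + 2q^3. Then AVC = 31 - 8q + 2q^2 and MC = 31 - 16q + 6q^2.
The AVC parabola has its vertex at q = 8/4 = 2, where AVC = 31 - 8·2 + 2·2^2 = €23.
P = €287 exceeds min AVC = €23, so the firm stays open.
Set P = MC: 287 = 31 - 16q + 6q^2 → -256 - 16q + 6q^2 = 0. The roots are q = -16/3 and q = 8; the profit-maximizing output is on the rising part of MC, so q* = 8.
Check: AVC at q = 8 is €95 ≤ P, so revenue covers variable cost.
Profit = P·q − TC = 287·8 − 906 = €1390.

Produce at q = 8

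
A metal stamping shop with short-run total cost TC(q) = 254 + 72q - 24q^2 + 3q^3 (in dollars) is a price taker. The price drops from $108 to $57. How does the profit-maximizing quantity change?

AVC = 72 - 24q + 3q^2, minimized at q = 4 where min AVC = $24. MC = 72 - 48q + 9q^2.
At P = $108 ≥ min AVC, set P = MC on the rising branch: q = 6.
At P = $57 ≥ min AVC, set P = MC: q = 5. The firm stays open but cuts output.

Output falls from 6 to 5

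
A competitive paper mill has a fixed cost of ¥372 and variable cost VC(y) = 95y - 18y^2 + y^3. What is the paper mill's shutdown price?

Short-run supply begins at min AVC. From VC = 95y - 18y^2 + y^3, AVC = 95 - 18y + y^2.
At the minimum of AVC, MC = AVC. MC = 95 - 36y + 3y^2; setting MC = AVC gives 2y^2 - 18y = 0, so y = 9. min AVC = 14.
For P < ¥14 the firm produces nothing.

¥14 per unit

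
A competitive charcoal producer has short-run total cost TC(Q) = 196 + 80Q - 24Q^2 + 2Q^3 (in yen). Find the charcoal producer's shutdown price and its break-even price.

AVC = 80 - 24Q + 2Q^2; minimized at Q = 6, giving min AVC = ¥8. That is the shutdown price.
ATC = 196/Q + 80 - 24Q + 2Q^2. Setting dATC/dQ = −196/Q^2 − 24 + 4Q = 0 gives Q = 7 (since 4·7^3 − 24·7^2 = 196).
min ATC = 196/7 + 80 − 24·7 + 2·7^2 = ¥38. That is the break-even price.
Between these two prices the firm operates at a loss; above ¥38 it earns a profit.

Shutdown price = ¥8; break-even price = ¥38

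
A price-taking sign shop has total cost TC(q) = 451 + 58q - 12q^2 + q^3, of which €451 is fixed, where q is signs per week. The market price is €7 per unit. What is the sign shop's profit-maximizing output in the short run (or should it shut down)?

Variable cost is VC = 58q - 12q^2 + q^3, so AVC = VC/q = 58 - 12q + q^2 and MC = dTC/dq = 58 - 24q + 3q^2.
AVC is minimized where dAVC/dq = -12 + 2q = 0, at q = 6; min AVC = 58 - 12·6 + 6^2 = €22.
Since P = €7 < min AVC = €22, price fails to cover variable cost at any output.
Shutting down limits the loss to fixed cost, €451.

Shut down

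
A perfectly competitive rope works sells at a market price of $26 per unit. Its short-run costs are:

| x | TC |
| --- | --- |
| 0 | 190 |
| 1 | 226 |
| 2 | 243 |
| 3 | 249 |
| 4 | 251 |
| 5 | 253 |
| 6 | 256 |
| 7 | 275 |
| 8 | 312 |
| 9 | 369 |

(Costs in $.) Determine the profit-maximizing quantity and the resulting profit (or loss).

Tabulate TR − TC: x=0: -190; x=1: -200; x=2: -191; x=3: -171; x=4: -147; x=5: -123; x=6: -100; x=7: -93; x=8: -104; x=9: -135.
Profit is maximized at x = 7. AVC there is 85/7 = $12.14 ≤ P, so producing beats shutting down (which would give -$190).

x = 7; profit = -$93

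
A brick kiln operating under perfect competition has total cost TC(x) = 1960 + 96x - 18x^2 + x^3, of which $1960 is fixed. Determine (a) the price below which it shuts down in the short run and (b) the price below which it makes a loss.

AVC = 96 - 18x + x^2; minimized at x = 9, giving min AVC = $15. That is the shutdown price.
ATC = 1960/x + 96 - 18x + x^2. Setting dATC/dx = −1960/x^2 − 18 + 2x = 0 gives x = 14 (since 2·14^3 − 18·14^2 = 1960).
min ATC = 1960/14 + 96 − 18·14 + 14^2 = $180. That is the break-even price.
For $15 ≤ P < $180 the firm produces at a loss; below $15 it shuts down.

Shutdown price = $15; break-even price = $180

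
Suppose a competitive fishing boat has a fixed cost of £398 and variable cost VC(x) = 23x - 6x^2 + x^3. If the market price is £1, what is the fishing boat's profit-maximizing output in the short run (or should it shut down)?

Shut down

Variable cost is VC = 23x - 6x^2 + x^3, so AVC = VC/x = 23 - 6x + x^2 and MC = dTC/dx = 23 - 12x + 3x^2.
AVC is minimized where dAVC/dx = -6 + 2x = 0, at x = 3; min AVC = 23 - 6·3 + 3^2 = £14.
Since P = £1 < min AVC = £14, price fails to cover variable cost at any output.
The firm minimizes its loss by shutting down and losing only its fixed cost of £398.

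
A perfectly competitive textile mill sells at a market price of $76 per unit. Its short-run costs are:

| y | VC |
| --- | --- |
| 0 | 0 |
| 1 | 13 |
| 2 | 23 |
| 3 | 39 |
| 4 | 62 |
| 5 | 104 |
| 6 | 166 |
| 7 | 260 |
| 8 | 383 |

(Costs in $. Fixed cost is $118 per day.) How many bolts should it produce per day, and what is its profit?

Tabulate TR − TC: y=0: -118; y=1: -55; y=2: 11; y=3: 71; y=4: 124; y=5: 158; y=6: 172; y=7: 154; y=8: 107.
Profit is maximized at y = 6. AVC there is 166/6 = $27.67 ≤ P, so producing beats shutting down (which would give -$118).

y = 6; profit = $172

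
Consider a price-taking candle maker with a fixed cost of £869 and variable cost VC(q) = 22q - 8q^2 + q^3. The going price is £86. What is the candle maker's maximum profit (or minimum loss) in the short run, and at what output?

AVC = 22 - 8q + q^2; min AVC = £6 at q = 4. Since P = £86 ≥ min AVC, the firm produces.
MC = 22 - 16q + 3q^2. Setting P = MC and taking the root on the rising branch gives q* = 8.
TR = 86·8 = 688. TC = 869 + 176 = 1045. Profit = 688 − 1045 = -£357.
That loss of £357 beats the £869 the firm would lose by shutting down; producing recovers £512 of fixed cost.

Profit = -£357 at q = 8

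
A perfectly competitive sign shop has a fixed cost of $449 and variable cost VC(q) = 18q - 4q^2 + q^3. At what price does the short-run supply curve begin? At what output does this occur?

$14 per unit, at q = 2

The firm shuts down when price falls below the minimum of average variable cost. AVC = VC/q = 18 - 4q + q^2.
dAVC/dq = -4 + 2q = 0 gives q = 2. min AVC = 18 - 4·2 + 2^2 = 14.
So the shutdown price is $14.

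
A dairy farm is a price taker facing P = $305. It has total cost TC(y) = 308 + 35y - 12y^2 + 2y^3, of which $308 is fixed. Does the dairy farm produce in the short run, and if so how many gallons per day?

Produce at y = 9

From TC, MC = TC'(y) = 35 - 24y + 6y^2 and AVC = VC/y = 35 - 12y + 2y^2.
AVC hits its minimum where MC = AVC, at y = 3, giving min AVC = 35 - 12·3 + 2·3^2 = $17.
Because $305 ≥ $17, revenue can cover variable cost; the firm operates.
Solving P = MC: -270 - 24y + 6y^2 = 0 ⇒ y = -5 or 9. On the upward-sloping branch, y* = 9.
Check: AVC at y = 9 is $89 ≤ P, so revenue covers variable cost.
Profit = P·y − TC = 305·9 − 1109 = $1636.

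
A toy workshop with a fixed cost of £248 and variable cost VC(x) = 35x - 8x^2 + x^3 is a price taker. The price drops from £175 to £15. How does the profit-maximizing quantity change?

MC = 35 - 16x + 3x^2; the shutdown threshold is min AVC = £19 (at x = 4).
With P = £175 above the shutdown price, P = MC gives x = 10.
At P = £15 < min AVC = £19, price no longer covers variable cost at any output, so the firm shuts down: x = 0.

Output falls from 10 to 0 (the firm shuts down)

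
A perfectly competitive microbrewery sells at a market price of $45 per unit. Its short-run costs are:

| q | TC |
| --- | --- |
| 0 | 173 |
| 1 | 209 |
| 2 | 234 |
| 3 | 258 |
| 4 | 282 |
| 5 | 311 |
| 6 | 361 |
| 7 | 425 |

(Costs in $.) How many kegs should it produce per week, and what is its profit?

q = 5; profit = -$86

Profit at each row (π = 45q − TC): q=0: -173; q=1: -164; q=2: -144; q=3: -123; q=4: -102; q=5: -86; q=6: -91; q=7: -110.
Profit is maximized at q = 5. AVC there is 138/5 = $27.60 ≤ P, so producing beats shutting down (which would give -$173).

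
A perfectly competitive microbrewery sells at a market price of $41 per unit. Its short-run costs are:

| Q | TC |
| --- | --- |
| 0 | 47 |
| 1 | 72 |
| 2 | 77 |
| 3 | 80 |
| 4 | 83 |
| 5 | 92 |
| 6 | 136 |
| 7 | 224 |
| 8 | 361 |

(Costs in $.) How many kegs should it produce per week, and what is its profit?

Compute π = P·Q − TC at each output: Q=0: -47; Q=1: -31; Q=2: 5; Q=3: 43; Q=4: 81; Q=5: 113; Q=6: 110; Q=7: 63; Q=8: -33.
Profit is maximized at Q = 5. AVC there is 45/5 = $9 ≤ P, so producing beats shutting down (which would give -$47).

Q = 5; profit = $113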